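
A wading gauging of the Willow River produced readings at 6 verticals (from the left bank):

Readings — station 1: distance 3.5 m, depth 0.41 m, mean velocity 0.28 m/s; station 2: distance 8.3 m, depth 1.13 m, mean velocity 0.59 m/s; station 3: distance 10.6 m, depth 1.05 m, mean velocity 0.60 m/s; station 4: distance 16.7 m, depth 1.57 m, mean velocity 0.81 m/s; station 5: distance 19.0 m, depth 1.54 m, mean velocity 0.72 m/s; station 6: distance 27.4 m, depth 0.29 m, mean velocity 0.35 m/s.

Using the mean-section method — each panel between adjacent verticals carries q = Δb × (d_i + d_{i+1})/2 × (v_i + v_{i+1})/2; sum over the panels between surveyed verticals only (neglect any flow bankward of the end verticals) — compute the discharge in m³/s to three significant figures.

Panel 1-2: Δb = 4.8 m, d̄ = (0.41+1.13)/2 = 0.77, v̄ = (0.28+0.59)/2 = 0.435 → q = 4.8×0.77×0.435 = 1.608 m³/s
Panel 2-3: Δb = 2.3 m, d̄ = (1.13+1.05)/2 = 1.09, v̄ = (0.59+0.60)/2 = 0.595 → q = 2.3×1.09×0.595 = 1.492 m³/s
Panel 3-4: Δb = 6.1 m, d̄ = (1.05+1.57)/2 = 1.31, v̄ = (0.60+0.81)/2 = 0.705 → q = 6.1×1.31×0.705 = 5.634 m³/s
Panel 4-5: Δb = 2.3 m, d̄ = (1.57+1.54)/2 = 1.555, v̄ = (0.81+0.72)/2 = 0.765 → q = 2.3×1.555×0.765 = 2.736 m³/s
Panel 5-6: Δb = 8.4 m, d̄ = (1.54+0.29)/2 = 0.915, v̄ = (0.72+0.35)/2 = 0.535 → q = 8.4×0.915×0.535 = 4.112 m³/s
Q = Σ q = 15.58 m³/s

15.6 m³/s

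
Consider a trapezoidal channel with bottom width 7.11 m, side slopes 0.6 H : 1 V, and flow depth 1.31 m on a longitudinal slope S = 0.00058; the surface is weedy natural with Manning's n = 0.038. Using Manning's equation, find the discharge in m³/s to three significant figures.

A = (b + z·y)·y = (7.11 + 0.6×1.31)×1.31 = 10.34 m²
P = b + 2y√(1+z²) = 7.11 + 2×1.31×√(1+0.6²) = 10.17 m
R = A/P = 10.34/10.17 = 1.018 m
Q = (1/n)·A·R^(2/3)·S^(1/2) = (1/0.038) × 10.34 × 1.018^(2/3) × 0.00058^(1/2) = 6.632 m³/s

6.63 m³/s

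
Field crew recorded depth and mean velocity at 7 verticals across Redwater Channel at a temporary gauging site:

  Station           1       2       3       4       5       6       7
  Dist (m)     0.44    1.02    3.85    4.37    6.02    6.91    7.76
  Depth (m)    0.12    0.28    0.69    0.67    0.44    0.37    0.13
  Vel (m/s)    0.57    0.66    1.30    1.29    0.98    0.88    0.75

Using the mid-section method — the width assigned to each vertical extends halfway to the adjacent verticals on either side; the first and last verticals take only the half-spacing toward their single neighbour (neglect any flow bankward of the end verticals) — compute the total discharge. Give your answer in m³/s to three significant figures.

w_1 = (1.02 − 0.44)/2 = 0.29 m; q_1 = 0.57 × 0.12 × 0.29 = 0.01984 m³/s
w_2 = (3.85 − 0.44)/2 = 1.705 m; q_2 = 0.66 × 0.28 × 1.705 = 0.3151 m³/s
w_3 = (4.37 − 1.02)/2 = 1.675 m; q_3 = 1.30 × 0.69 × 1.675 = 1.502 m³/s
w_4 = (6.02 − 3.85)/2 = 1.085 m; q_4 = 1.29 × 0.67 × 1.085 = 0.9378 m³/s
w_5 = (6.91 − 4.37)/2 = 1.27 m; q_5 = 0.98 × 0.44 × 1.27 = 0.5476 m³/s
w_6 = (7.76 − 6.02)/2 = 0.87 m; q_6 = 0.88 × 0.37 × 0.87 = 0.2833 m³/s
w_7 = (7.76 − 6.91)/2 = 0.425 m; q_7 = 0.75 × 0.13 × 0.425 = 0.04144 m³/s
Q = Σ qᵢ = 3.647 m³/s

3.65 m³/s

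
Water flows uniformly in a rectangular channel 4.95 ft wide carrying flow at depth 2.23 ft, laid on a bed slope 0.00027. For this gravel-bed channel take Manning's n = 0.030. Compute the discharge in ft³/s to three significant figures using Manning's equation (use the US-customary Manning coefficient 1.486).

9.99 ft³/s

A = b·y = 4.95 × 2.23 = 11.04 ft²
P = b + 2y = 4.95 + 2×2.23 = 9.410 ft
R = A/P = 11.04/9.410 = 1.173 ft
Q = (1.486/n)·A·R^(2/3)·S^(1/2) = (1.486/0.030) × 11.04 × 1.173^(2/3) × 0.00027^(1/2) = 9.993 ft³/s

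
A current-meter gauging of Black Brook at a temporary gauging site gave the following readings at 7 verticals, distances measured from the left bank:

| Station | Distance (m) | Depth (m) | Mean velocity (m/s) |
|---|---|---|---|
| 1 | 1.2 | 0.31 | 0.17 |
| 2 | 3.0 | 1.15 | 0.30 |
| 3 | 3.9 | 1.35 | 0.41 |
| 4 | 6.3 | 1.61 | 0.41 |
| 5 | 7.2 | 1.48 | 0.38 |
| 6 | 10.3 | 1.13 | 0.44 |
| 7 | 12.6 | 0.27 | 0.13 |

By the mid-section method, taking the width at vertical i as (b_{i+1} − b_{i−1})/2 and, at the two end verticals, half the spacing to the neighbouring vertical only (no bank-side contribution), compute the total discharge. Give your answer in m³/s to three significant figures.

w_1 = (3.0 − 1.2)/2 = 0.9 m; q_1 = 0.17 × 0.31 × 0.9 = 0.04743 m³/s
w_2 = (3.9 − 1.2)/2 = 1.35 m; q_2 = 0.30 × 1.15 × 1.35 = 0.4658 m³/s
w_3 = (6.3 − 3.0)/2 = 1.65 m; q_3 = 0.41 × 1.35 × 1.65 = 0.9133 m³/s
w_4 = (7.2 − 3.9)/2 = 1.65 m; q_4 = 0.41 × 1.61 × 1.65 = 1.089 m³/s
w_5 = (10.3 − 6.3)/2 = 2 m; q_5 = 0.38 × 1.48 × 2 = 1.125 m³/s
w_6 = (12.6 − 7.2)/2 = 2.7 m; q_6 = 0.44 × 1.13 × 2.7 = 1.342 m³/s
w_7 = (12.6 − 10.3)/2 = 1.15 m; q_7 = 0.13 × 0.27 × 1.15 = 0.04037 m³/s
Q = Σ qᵢ = 5.023 m³/s

5.02 m³/s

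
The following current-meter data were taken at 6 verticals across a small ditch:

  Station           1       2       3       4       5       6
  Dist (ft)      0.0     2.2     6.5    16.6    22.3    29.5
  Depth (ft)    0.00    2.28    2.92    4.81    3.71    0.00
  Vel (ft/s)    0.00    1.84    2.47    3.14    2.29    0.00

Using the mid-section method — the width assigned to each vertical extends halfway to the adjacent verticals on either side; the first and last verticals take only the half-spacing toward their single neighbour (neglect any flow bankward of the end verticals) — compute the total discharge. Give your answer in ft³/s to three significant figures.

240 ft³/s

w_2 = (6.5 − 0.0)/2 = 3.25 ft; q_2 = 1.84 × 2.28 × 3.25 = 13.63 ft³/s
w_3 = (16.6 − 2.2)/2 = 7.2 ft; q_3 = 2.47 × 2.92 × 7.2 = 51.93 ft³/s
w_4 = (22.3 − 6.5)/2 = 7.9 ft; q_4 = 3.14 × 4.81 × 7.9 = 119.3 ft³/s
w_5 = (29.5 − 16.6)/2 = 6.45 ft; q_5 = 2.29 × 3.71 × 6.45 = 54.80 ft³/s
Stations 1, 6 contribute zero (depth or velocity is 0).
Q = Σ qᵢ = 239.7 ft³/s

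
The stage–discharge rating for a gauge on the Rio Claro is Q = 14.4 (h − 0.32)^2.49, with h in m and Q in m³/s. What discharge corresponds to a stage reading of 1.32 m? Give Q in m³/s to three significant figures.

Q = 14.4 × (1.32 − 0.32)^2.49 = 14.4 × 1^2.49 = 14.40 m³/s

14.4 m³/s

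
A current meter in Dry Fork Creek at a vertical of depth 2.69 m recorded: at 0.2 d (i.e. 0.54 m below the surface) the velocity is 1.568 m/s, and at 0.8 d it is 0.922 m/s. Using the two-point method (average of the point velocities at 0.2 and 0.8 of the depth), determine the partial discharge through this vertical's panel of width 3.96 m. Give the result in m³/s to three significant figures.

v̄ = (1.568 + 0.922) / 2 = 1.245 m/s
q = v̄ × d × w = 1.245 × 2.69 × 3.96 = 13.26 m³/s

13.3 m³/s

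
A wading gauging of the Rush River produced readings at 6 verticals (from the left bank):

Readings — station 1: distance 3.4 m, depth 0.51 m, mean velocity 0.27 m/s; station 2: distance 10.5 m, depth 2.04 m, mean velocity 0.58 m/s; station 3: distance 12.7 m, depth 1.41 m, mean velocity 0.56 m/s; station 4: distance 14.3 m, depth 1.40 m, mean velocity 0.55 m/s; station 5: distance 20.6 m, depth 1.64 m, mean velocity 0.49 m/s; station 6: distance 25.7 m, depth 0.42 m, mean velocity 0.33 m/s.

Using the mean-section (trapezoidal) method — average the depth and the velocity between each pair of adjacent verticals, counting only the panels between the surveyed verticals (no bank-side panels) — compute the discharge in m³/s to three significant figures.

Panel 1-2: Δb = 7.1 m, d̄ = (0.51+2.04)/2 = 1.275, v̄ = (0.27+0.58)/2 = 0.425 → q = 7.1×1.275×0.425 = 3.847 m³/s
Panel 2-3: Δb = 2.2 m, d̄ = (2.04+1.41)/2 = 1.725, v̄ = (0.58+0.56)/2 = 0.57 → q = 2.2×1.725×0.57 = 2.163 m³/s
Panel 3-4: Δb = 1.6 m, d̄ = (1.41+1.40)/2 = 1.405, v̄ = (0.56+0.55)/2 = 0.555 → q = 1.6×1.405×0.555 = 1.248 m³/s
Panel 4-5: Δb = 6.3 m, d̄ = (1.40+1.64)/2 = 1.52, v̄ = (0.55+0.49)/2 = 0.52 → q = 6.3×1.52×0.52 = 4.980 m³/s
Panel 5-6: Δb = 5.1 m, d̄ = (1.64+0.42)/2 = 1.03, v̄ = (0.49+0.33)/2 = 0.41 → q = 5.1×1.03×0.41 = 2.154 m³/s
Q = Σ q = 14.39 m³/s

14.4 m³/s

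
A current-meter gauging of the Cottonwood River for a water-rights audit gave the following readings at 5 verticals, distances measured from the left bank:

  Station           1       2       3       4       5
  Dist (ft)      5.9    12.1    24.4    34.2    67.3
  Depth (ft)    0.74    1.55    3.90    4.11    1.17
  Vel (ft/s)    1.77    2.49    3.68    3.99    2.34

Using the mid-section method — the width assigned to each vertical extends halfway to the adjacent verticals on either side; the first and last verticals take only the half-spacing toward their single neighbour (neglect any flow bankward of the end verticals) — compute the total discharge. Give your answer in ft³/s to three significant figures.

595 ft³/s

w_1 = (12.1 − 5.9)/2 = 3.1 ft; q_1 = 1.77 × 0.74 × 3.1 = 4.060 ft³/s
w_2 = (24.4 − 5.9)/2 = 9.25 ft; q_2 = 2.49 × 1.55 × 9.25 = 35.70 ft³/s
w_3 = (34.2 − 12.1)/2 = 11.05 ft; q_3 = 3.68 × 3.90 × 11.05 = 158.6 ft³/s
w_4 = (67.3 − 24.4)/2 = 21.45 ft; q_4 = 3.99 × 4.11 × 21.45 = 351.8 ft³/s
w_5 = (67.3 − 34.2)/2 = 16.55 ft; q_5 = 2.34 × 1.17 × 16.55 = 45.31 ft³/s
Q = Σ qᵢ = 595.4 ft³/s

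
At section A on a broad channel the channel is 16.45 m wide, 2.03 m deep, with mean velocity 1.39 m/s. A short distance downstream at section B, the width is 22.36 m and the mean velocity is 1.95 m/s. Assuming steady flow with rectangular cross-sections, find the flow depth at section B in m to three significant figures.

1.06 m

Q = A₁V₁ = (16.45×2.03) × 1.39 = 46.42 m³/s
d₂ = Q/(b₂ V₂) = 46.42/(22.36×1.95) = 1.065 m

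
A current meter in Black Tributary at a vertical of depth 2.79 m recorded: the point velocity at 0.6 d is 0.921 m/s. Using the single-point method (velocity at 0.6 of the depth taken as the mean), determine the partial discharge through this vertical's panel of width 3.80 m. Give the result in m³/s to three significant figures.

9.76 m³/s

v̄ = v₀.₆ = 0.921 m/s
q = v̄ × d × w = 0.9210 × 2.79 × 3.80 = 9.764 m³/s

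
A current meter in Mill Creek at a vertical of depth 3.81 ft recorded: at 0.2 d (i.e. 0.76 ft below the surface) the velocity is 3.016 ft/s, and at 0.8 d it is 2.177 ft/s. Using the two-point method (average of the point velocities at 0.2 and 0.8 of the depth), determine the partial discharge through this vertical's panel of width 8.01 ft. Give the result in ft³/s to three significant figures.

v̄ = (3.016 + 2.177) / 2 = 2.597 ft/s
q = v̄ × d × w = 2.597 × 3.81 × 8.01 = 79.24 ft³/s

79.2 ft³/s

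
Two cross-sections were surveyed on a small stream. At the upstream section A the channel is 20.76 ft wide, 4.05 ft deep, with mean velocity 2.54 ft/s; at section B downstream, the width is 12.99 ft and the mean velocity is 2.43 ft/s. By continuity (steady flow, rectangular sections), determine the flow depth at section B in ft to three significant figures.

6.77 ft

Q = A₁V₁ = (20.76×4.05) × 2.54 = 213.6 ft³/s
d₂ = Q/(b₂ V₂) = 213.6/(12.99×2.43) = 6.766 ft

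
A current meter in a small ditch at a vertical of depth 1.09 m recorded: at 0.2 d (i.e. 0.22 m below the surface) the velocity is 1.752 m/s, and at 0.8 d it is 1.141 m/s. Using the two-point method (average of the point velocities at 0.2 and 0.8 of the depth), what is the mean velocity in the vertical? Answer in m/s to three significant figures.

v̄ = (1.752 + 1.141) / 2 = 1.447 m/s

1.45 m/s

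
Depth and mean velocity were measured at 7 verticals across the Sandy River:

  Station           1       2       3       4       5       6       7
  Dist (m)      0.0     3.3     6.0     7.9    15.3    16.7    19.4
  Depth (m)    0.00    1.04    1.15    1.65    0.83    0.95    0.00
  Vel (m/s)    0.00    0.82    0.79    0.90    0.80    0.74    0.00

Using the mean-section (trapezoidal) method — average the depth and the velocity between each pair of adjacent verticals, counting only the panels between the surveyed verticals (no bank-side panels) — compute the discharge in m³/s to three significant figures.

Panel 1-2: Δb = 3.3 m, d̄ = (0.00+1.04)/2 = 0.52, v̄ = (0.00+0.82)/2 = 0.41 → q = 3.3×0.52×0.41 = 0.7036 m³/s
Panel 2-3: Δb = 2.7 m, d̄ = (1.04+1.15)/2 = 1.095, v̄ = (0.82+0.79)/2 = 0.805 → q = 2.7×1.095×0.805 = 2.380 m³/s
Panel 3-4: Δb = 1.9 m, d̄ = (1.15+1.65)/2 = 1.4, v̄ = (0.79+0.90)/2 = 0.845 → q = 1.9×1.4×0.845 = 2.248 m³/s
Panel 4-5: Δb = 7.4 m, d̄ = (1.65+0.83)/2 = 1.24, v̄ = (0.90+0.80)/2 = 0.85 → q = 7.4×1.24×0.85 = 7.800 m³/s
Panel 5-6: Δb = 1.4 m, d̄ = (0.83+0.95)/2 = 0.89, v̄ = (0.80+0.74)/2 = 0.77 → q = 1.4×0.89×0.77 = 0.9594 m³/s
Panel 6-7: Δb = 2.7 m, d̄ = (0.95+0.00)/2 = 0.475, v̄ = (0.74+0.00)/2 = 0.37 → q = 2.7×0.475×0.37 = 0.4745 m³/s
Q = Σ q = 14.56 m³/s

14.6 m³/s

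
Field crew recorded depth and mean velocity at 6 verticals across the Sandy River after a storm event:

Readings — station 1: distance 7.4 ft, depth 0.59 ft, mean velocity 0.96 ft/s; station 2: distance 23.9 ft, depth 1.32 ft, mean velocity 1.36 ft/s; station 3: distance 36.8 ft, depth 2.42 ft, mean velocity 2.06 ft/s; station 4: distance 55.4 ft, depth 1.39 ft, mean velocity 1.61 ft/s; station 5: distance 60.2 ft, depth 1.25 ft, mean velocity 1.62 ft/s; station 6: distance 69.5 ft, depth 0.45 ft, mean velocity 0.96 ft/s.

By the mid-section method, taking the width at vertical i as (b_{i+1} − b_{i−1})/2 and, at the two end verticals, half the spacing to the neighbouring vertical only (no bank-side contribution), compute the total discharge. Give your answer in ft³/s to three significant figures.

152 ft³/s

w_1 = (23.9 − 7.4)/2 = 8.25 ft; q_1 = 0.96 × 0.59 × 8.25 = 4.673 ft³/s
w_2 = (36.8 − 7.4)/2 = 14.7 ft; q_2 = 1.36 × 1.32 × 14.7 = 26.39 ft³/s
w_3 = (55.4 − 23.9)/2 = 15.75 ft; q_3 = 2.06 × 2.42 × 15.75 = 78.52 ft³/s
w_4 = (60.2 − 36.8)/2 = 11.7 ft; q_4 = 1.61 × 1.39 × 11.7 = 26.18 ft³/s
w_5 = (69.5 − 55.4)/2 = 7.05 ft; q_5 = 1.62 × 1.25 × 7.05 = 14.28 ft³/s
w_6 = (69.5 − 60.2)/2 = 4.65 ft; q_6 = 0.96 × 0.45 × 4.65 = 2.009 ft³/s
Q = Σ qᵢ = 152.0 ft³/s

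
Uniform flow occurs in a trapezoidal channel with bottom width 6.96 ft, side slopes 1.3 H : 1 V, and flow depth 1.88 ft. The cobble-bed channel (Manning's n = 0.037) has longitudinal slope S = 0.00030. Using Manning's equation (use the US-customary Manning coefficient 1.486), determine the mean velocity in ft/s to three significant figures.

A = (b + z·y)·y = (6.96 + 1.3×1.88)×1.88 = 17.68 ft²
P = b + 2y√(1+z²) = 6.96 + 2×1.88×√(1+1.3²) = 13.13 ft
R = A/P = 17.68/13.13 = 1.347 ft
Q = (1.486/n)·A·R^(2/3)·S^(1/2) = (1.486/0.037) × 17.68 × 1.347^(2/3) × 0.00030^(1/2) = 15.00 ft³/s
V = Q/A = 15.00/17.68 = 0.8484 ft/s

0.848 ft/s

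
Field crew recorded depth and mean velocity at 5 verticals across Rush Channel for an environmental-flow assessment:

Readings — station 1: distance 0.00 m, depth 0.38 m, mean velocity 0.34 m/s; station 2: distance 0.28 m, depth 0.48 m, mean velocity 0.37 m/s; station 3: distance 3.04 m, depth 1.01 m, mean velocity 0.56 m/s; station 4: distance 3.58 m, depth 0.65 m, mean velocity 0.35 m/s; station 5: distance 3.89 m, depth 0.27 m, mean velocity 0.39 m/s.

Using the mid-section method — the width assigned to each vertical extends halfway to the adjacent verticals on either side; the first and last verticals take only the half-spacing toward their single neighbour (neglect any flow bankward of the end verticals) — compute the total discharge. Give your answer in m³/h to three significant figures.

w_1 = (0.28 − 0.00)/2 = 0.14 m; q_1 = 0.34 × 0.38 × 0.14 = 0.01809 m³/s
w_2 = (3.04 − 0.00)/2 = 1.52 m; q_2 = 0.37 × 0.48 × 1.52 = 0.2700 m³/s
w_3 = (3.58 − 0.28)/2 = 1.65 m; q_3 = 0.56 × 1.01 × 1.65 = 0.9332 m³/s
w_4 = (3.89 − 3.04)/2 = 0.425 m; q_4 = 0.35 × 0.65 × 0.425 = 0.09669 m³/s
w_5 = (3.89 − 3.58)/2 = 0.155 m; q_5 = 0.39 × 0.27 × 0.155 = 0.01632 m³/s
Q = Σ qᵢ = 1.334 m³/s
= 1.334 × 3600 = 4803 m³/h

4800 m³/h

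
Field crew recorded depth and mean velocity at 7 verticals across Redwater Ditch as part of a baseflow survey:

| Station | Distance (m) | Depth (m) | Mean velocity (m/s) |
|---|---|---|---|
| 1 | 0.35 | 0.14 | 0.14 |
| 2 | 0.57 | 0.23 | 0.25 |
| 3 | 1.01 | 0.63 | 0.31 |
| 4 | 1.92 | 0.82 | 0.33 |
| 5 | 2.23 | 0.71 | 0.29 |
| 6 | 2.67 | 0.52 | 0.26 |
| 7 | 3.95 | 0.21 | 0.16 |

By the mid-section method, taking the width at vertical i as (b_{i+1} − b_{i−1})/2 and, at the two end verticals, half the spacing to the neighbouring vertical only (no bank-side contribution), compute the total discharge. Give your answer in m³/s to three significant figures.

w_1 = (0.57 − 0.35)/2 = 0.11 m; q_1 = 0.14 × 0.14 × 0.11 = 0.002156 m³/s
w_2 = (1.01 − 0.35)/2 = 0.33 m; q_2 = 0.25 × 0.23 × 0.33 = 0.01898 m³/s
w_3 = (1.92 − 0.57)/2 = 0.675 m; q_3 = 0.31 × 0.63 × 0.675 = 0.1318 m³/s
w_4 = (2.23 − 1.01)/2 = 0.61 m; q_4 = 0.33 × 0.82 × 0.61 = 0.1651 m³/s
w_5 = (2.67 − 1.92)/2 = 0.375 m; q_5 = 0.29 × 0.71 × 0.375 = 0.07721 m³/s
w_6 = (3.95 − 2.23)/2 = 0.86 m; q_6 = 0.26 × 0.52 × 0.86 = 0.1163 m³/s
w_7 = (3.95 − 2.67)/2 = 0.64 m; q_7 = 0.16 × 0.21 × 0.64 = 0.02150 m³/s
Q = Σ qᵢ = 0.5330 m³/s

0.533 m³/s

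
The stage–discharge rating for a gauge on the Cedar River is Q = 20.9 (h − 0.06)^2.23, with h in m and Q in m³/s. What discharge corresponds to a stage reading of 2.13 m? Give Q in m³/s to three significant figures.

106 m³/s

Q = 20.9 × (2.13 − 0.06)^2.23 = 20.9 × 2.07^2.23 = 105.9 m³/s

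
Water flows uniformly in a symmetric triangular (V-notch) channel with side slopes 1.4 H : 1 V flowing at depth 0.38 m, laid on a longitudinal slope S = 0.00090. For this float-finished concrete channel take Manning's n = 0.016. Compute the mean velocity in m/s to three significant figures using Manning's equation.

A = z·y² = 1.4×0.38² = 0.2022 m²
P = 2y√(1+z²) = 2×0.38×√(1+1.4²) = 1.308 m
R = A/P = 0.2022/1.308 = 0.1546 m
Q = (1/n)·A·R^(2/3)·S^(1/2) = (1/0.016) × 0.2022 × 0.1546^(2/3) × 0.00090^(1/2) = 0.1092 m³/s
V = Q/A = 0.1092/0.2022 = 0.5401 m/s

0.540 m/s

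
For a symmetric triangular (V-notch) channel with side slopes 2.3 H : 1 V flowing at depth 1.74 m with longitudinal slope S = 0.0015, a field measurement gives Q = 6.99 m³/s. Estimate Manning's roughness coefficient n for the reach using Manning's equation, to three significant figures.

0.0332

A = z·y² = 2.3×1.74² = 6.963 m²
P = 2y√(1+z²) = 2×1.74×√(1+2.3²) = 8.728 m
R = A/P = 6.963/8.728 = 0.7979 m
n = (1/Q)·A·R^(2/3)·S^(1/2) = (1/6.99) × 6.963 × 0.8602 × 0.03873 = 0.03319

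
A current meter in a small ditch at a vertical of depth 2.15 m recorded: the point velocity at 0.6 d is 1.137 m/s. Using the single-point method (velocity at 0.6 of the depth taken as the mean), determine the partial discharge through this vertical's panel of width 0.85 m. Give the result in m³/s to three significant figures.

v̄ = v₀.₆ = 1.137 m/s
q = v̄ × d × w = 1.137 × 2.15 × 0.85 = 2.078 m³/s

2.08 m³/s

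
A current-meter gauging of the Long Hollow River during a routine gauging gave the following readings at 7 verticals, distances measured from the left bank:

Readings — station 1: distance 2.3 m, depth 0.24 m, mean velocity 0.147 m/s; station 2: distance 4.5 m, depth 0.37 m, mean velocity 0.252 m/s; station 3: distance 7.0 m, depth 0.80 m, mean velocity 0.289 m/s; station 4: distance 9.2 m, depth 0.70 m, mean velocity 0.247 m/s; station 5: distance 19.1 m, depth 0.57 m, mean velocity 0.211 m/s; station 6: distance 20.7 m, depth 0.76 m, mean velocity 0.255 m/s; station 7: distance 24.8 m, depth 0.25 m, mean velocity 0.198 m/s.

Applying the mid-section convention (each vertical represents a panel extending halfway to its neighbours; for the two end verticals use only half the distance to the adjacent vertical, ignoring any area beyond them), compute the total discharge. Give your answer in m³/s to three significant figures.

3.19 m³/s

w_1 = (4.5 − 2.3)/2 = 1.1 m; q_1 = 0.147 × 0.24 × 1.1 = 0.03881 m³/s
w_2 = (7.0 − 2.3)/2 = 2.35 m; q_2 = 0.252 × 0.37 × 2.35 = 0.2191 m³/s
w_3 = (9.2 − 4.5)/2 = 2.35 m; q_3 = 0.289 × 0.80 × 2.35 = 0.5433 m³/s
w_4 = (19.1 − 7.0)/2 = 6.05 m; q_4 = 0.247 × 0.70 × 6.05 = 1.046 m³/s
w_5 = (20.7 − 9.2)/2 = 5.75 m; q_5 = 0.211 × 0.57 × 5.75 = 0.6916 m³/s
w_6 = (24.8 − 19.1)/2 = 2.85 m; q_6 = 0.255 × 0.76 × 2.85 = 0.5523 m³/s
w_7 = (24.8 − 20.7)/2 = 2.05 m; q_7 = 0.198 × 0.25 × 2.05 = 0.1015 m³/s
Q = Σ qᵢ = 3.193 m³/s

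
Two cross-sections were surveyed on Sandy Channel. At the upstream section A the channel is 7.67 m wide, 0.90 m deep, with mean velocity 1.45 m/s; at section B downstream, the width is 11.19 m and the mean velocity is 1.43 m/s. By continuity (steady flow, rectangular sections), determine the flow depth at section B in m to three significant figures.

Q = A₁V₁ = (7.67×0.90) × 1.45 = 10.01 m³/s
d₂ = Q/(b₂ V₂) = 10.01/(11.19×1.43) = 0.6255 m

0.626 m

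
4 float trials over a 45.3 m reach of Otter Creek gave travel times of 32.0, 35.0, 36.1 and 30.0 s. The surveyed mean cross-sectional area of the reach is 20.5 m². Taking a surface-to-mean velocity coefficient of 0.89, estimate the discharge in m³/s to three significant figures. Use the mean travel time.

t̄ = (32.0 + 35.0 + 36.1 + 30.0) / 4 = 33.275 s
v_surface = L / t̄ = 45.3 / 33.275 = 1.361 m/s
v_mean = 0.89 × 1.361 = 1.212 m/s
Q = A × v_mean = 20.5 × 1.212 = 24.84 m³/s

24.8 m³/s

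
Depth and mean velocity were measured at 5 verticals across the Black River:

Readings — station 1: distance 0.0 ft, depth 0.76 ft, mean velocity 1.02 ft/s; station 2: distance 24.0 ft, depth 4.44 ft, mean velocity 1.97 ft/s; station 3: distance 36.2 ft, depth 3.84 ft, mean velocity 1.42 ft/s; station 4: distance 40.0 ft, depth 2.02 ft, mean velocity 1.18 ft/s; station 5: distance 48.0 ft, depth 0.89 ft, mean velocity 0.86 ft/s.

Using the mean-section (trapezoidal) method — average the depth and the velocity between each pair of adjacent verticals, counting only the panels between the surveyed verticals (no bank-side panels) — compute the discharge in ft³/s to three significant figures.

205 ft³/s

Panel 1-2: Δb = 24 ft, d̄ = (0.76+4.44)/2 = 2.6, v̄ = (1.02+1.97)/2 = 1.495 → q = 24×2.6×1.495 = 93.29 ft³/s
Panel 2-3: Δb = 12.2 ft, d̄ = (4.44+3.84)/2 = 4.14, v̄ = (1.97+1.42)/2 = 1.695 → q = 12.2×4.14×1.695 = 85.61 ft³/s
Panel 3-4: Δb = 3.8 ft, d̄ = (3.84+2.02)/2 = 2.93, v̄ = (1.42+1.18)/2 = 1.3 → q = 3.8×2.93×1.3 = 14.47 ft³/s
Panel 4-5: Δb = 8 ft, d̄ = (2.02+0.89)/2 = 1.455, v̄ = (1.18+0.86)/2 = 1.02 → q = 8×1.455×1.02 = 11.87 ft³/s
Q = Σ q = 205.2 ft³/s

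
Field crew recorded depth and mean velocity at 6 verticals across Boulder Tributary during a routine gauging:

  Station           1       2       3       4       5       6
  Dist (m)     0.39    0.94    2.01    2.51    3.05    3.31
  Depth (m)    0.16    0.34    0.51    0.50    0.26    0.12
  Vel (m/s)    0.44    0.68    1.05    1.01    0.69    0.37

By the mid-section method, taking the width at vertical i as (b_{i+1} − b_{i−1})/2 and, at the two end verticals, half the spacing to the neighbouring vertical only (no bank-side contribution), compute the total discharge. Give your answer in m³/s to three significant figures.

w_1 = (0.94 − 0.39)/2 = 0.275 m; q_1 = 0.44 × 0.16 × 0.275 = 0.01936 m³/s
w_2 = (2.01 − 0.39)/2 = 0.81 m; q_2 = 0.68 × 0.34 × 0.81 = 0.1873 m³/s
w_3 = (2.51 − 0.94)/2 = 0.785 m; q_3 = 1.05 × 0.51 × 0.785 = 0.4204 m³/s
w_4 = (3.05 − 2.01)/2 = 0.52 m; q_4 = 1.01 × 0.50 × 0.52 = 0.2626 m³/s
w_5 = (3.31 − 2.51)/2 = 0.4 m; q_5 = 0.69 × 0.26 × 0.4 = 0.07176 m³/s
w_6 = (3.31 − 3.05)/2 = 0.13 m; q_6 = 0.37 × 0.12 × 0.13 = 0.005772 m³/s
Q = Σ qᵢ = 0.9671 m³/s

0.967 m³/s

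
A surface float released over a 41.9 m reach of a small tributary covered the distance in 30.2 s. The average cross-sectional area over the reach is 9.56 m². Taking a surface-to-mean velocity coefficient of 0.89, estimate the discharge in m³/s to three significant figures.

v_surface = L / t̄ = 41.9 / 30.2 = 1.387 m/s
v_mean = 0.89 × 1.387 = 1.235 m/s
Q = A × v_mean = 9.56 × 1.235 = 11.80 m³/s

11.8 m³/s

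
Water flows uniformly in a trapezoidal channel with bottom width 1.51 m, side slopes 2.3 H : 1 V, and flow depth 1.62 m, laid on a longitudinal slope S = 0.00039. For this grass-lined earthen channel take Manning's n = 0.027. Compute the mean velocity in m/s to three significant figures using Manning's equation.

A = (b + z·y)·y = (1.51 + 2.3×1.62)×1.62 = 8.482 m²
P = b + 2y√(1+z²) = 1.51 + 2×1.62×√(1+2.3²) = 9.636 m
R = A/P = 8.482/9.636 = 0.8803 m
Q = (1/n)·A·R^(2/3)·S^(1/2) = (1/0.027) × 8.482 × 0.8803^(2/3) × 0.00039^(1/2) = 5.699 m³/s
V = Q/A = 5.699/8.482 = 0.6718 m/s

0.672 m/s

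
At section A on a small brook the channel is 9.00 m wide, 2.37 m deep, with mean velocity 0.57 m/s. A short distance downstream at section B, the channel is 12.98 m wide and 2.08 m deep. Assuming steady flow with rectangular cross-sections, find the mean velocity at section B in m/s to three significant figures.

0.450 m/s

Q = A₁V₁ = (9.00×2.37) × 0.57 = 12.16 m³/s
A₂ = 12.98 × 2.08 = 27.00 m²
V₂ = Q/A₂ = 12.16/27.00 = 0.4503 m/s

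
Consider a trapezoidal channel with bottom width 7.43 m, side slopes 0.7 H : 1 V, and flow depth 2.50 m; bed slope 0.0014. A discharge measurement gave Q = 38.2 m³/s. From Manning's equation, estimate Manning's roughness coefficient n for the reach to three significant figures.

A = (b + z·y)·y = (7.43 + 0.7×2.50)×2.50 = 22.95 m²
P = b + 2y√(1+z²) = 7.43 + 2×2.50×√(1+0.7²) = 13.53 m
R = A/P = 22.95/13.53 = 1.696 m
n = (1/Q)·A·R^(2/3)·S^(1/2) = (1/38.2) × 22.95 × 1.422 × 0.03742 = 0.03197

0.0320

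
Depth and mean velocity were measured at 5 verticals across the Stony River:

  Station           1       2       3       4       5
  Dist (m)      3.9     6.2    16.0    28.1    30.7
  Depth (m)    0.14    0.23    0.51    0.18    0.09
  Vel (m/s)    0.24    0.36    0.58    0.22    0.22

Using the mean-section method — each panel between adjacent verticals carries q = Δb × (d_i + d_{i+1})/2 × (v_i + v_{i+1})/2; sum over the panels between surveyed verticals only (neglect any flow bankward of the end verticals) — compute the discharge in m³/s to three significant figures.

3.58 m³/s

Panel 1-2: Δb = 2.3 m, d̄ = (0.14+0.23)/2 = 0.185, v̄ = (0.24+0.36)/2 = 0.3 → q = 2.3×0.185×0.3 = 0.1277 m³/s
Panel 2-3: Δb = 9.8 m, d̄ = (0.23+0.51)/2 = 0.37, v̄ = (0.36+0.58)/2 = 0.47 → q = 9.8×0.37×0.47 = 1.704 m³/s
Panel 3-4: Δb = 12.1 m, d̄ = (0.51+0.18)/2 = 0.345, v̄ = (0.58+0.22)/2 = 0.4 → q = 12.1×0.345×0.4 = 1.670 m³/s
Panel 4-5: Δb = 2.6 m, d̄ = (0.18+0.09)/2 = 0.135, v̄ = (0.22+0.22)/2 = 0.22 → q = 2.6×0.135×0.22 = 0.07722 m³/s
Q = Σ q = 3.579 m³/s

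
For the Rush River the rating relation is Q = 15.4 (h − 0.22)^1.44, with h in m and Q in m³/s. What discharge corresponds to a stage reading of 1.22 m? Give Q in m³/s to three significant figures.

15.4 m³/s

Q = 15.4 × (1.22 − 0.22)^1.44 = 15.4 × 1^1.44 = 15.40 m³/s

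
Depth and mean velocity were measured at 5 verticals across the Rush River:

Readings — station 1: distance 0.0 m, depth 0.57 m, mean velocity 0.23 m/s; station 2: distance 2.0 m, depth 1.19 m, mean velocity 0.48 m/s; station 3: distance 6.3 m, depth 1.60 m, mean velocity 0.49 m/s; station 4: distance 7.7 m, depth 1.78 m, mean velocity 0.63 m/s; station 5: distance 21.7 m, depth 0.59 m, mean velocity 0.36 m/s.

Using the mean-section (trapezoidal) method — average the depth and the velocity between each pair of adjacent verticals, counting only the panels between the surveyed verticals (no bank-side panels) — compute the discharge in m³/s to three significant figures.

Panel 1-2: Δb = 2 m, d̄ = (0.57+1.19)/2 = 0.88, v̄ = (0.23+0.48)/2 = 0.355 → q = 2×0.88×0.355 = 0.6248 m³/s
Panel 2-3: Δb = 4.3 m, d̄ = (1.19+1.60)/2 = 1.395, v̄ = (0.48+0.49)/2 = 0.485 → q = 4.3×1.395×0.485 = 2.909 m³/s
Panel 3-4: Δb = 1.4 m, d̄ = (1.60+1.78)/2 = 1.69, v̄ = (0.49+0.63)/2 = 0.56 → q = 1.4×1.69×0.56 = 1.325 m³/s
Panel 4-5: Δb = 14 m, d̄ = (1.78+0.59)/2 = 1.185, v̄ = (0.63+0.36)/2 = 0.495 → q = 14×1.185×0.495 = 8.212 m³/s
Q = Σ q = 13.07 m³/s

13.1 m³/s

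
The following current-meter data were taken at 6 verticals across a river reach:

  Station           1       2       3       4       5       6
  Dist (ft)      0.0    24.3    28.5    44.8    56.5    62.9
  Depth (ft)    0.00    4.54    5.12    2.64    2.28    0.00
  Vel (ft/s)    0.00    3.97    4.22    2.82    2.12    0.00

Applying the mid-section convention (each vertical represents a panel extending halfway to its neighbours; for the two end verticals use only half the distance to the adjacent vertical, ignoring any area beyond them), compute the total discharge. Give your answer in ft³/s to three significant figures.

w_2 = (28.5 − 0.0)/2 = 14.25 ft; q_2 = 3.97 × 4.54 × 14.25 = 256.8 ft³/s
w_3 = (44.8 − 24.3)/2 = 10.25 ft; q_3 = 4.22 × 5.12 × 10.25 = 221.5 ft³/s
w_4 = (56.5 − 28.5)/2 = 14 ft; q_4 = 2.82 × 2.64 × 14 = 104.2 ft³/s
w_5 = (62.9 − 44.8)/2 = 9.05 ft; q_5 = 2.12 × 2.28 × 9.05 = 43.74 ft³/s
Stations 1, 6 contribute zero (depth or velocity is 0).
Q = Σ qᵢ = 626.3 ft³/s

626 ft³/s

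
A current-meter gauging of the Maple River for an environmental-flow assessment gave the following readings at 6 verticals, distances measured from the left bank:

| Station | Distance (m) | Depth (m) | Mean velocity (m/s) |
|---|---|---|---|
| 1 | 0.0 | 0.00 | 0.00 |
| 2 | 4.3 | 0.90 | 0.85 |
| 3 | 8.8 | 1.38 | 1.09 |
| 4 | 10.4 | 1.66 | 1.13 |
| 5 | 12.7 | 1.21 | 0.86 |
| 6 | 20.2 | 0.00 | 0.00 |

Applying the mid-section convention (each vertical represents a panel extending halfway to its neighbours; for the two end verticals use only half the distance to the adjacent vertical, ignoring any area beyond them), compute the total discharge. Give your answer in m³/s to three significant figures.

16.7 m³/s

w_2 = (8.8 − 0.0)/2 = 4.4 m; q_2 = 0.85 × 0.90 × 4.4 = 3.366 m³/s
w_3 = (10.4 − 4.3)/2 = 3.05 m; q_3 = 1.09 × 1.38 × 3.05 = 4.588 m³/s
w_4 = (12.7 − 8.8)/2 = 1.95 m; q_4 = 1.13 × 1.66 × 1.95 = 3.658 m³/s
w_5 = (20.2 − 10.4)/2 = 4.9 m; q_5 = 0.86 × 1.21 × 4.9 = 5.099 m³/s
Stations 1, 6 contribute zero (depth or velocity is 0).
Q = Σ qᵢ = 16.71 m³/s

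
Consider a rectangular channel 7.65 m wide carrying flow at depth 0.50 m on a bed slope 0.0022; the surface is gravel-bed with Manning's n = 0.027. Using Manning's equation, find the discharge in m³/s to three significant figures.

A = b·y = 7.65 × 0.50 = 3.825 m²
P = b + 2y = 7.65 + 2×0.50 = 8.650 m
R = A/P = 3.825/8.650 = 0.4422 m
Q = (1/n)·A·R^(2/3)·S^(1/2) = (1/0.027) × 3.825 × 0.4422^(2/3) × 0.0022^(1/2) = 3.857 m³/s

3.86 m³/s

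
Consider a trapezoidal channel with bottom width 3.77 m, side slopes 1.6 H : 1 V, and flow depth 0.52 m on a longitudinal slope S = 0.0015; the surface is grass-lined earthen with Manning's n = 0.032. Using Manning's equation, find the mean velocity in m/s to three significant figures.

A = (b + z·y)·y = (3.77 + 1.6×0.52)×0.52 = 2.393 m²
P = b + 2y√(1+z²) = 3.77 + 2×0.52×√(1+1.6²) = 5.732 m
R = A/P = 2.393/5.732 = 0.4175 m
Q = (1/n)·A·R^(2/3)·S^(1/2) = (1/0.032) × 2.393 × 0.4175^(2/3) × 0.0015^(1/2) = 1.618 m³/s
V = Q/A = 1.618/2.393 = 0.6760 m/s

0.676 m/s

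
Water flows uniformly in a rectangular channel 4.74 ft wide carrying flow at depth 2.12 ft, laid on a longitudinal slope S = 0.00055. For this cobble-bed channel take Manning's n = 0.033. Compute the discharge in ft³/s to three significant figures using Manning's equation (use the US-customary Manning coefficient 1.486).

A = b·y = 4.74 × 2.12 = 10.05 ft²
P = b + 2y = 4.74 + 2×2.12 = 8.980 ft
R = A/P = 10.05/8.980 = 1.119 ft
Q = (1.486/n)·A·R^(2/3)·S^(1/2) = (1.486/0.033) × 10.05 × 1.119^(2/3) × 0.00055^(1/2) = 11.44 ft³/s

11.4 ft³/s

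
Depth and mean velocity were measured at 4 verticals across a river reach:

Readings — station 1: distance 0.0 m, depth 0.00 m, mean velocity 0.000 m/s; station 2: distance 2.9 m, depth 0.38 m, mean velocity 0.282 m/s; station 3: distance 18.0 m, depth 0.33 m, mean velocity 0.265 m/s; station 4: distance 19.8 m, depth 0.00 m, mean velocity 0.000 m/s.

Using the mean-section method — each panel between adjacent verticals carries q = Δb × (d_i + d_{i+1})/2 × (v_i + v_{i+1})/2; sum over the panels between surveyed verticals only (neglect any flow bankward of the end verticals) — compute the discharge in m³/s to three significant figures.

Panel 1-2: Δb = 2.9 m, d̄ = (0.00+0.38)/2 = 0.19, v̄ = (0.000+0.282)/2 = 0.141 → q = 2.9×0.19×0.141 = 0.07769 m³/s
Panel 2-3: Δb = 15.1 m, d̄ = (0.38+0.33)/2 = 0.355, v̄ = (0.282+0.265)/2 = 0.2735 → q = 15.1×0.355×0.2735 = 1.466 m³/s
Panel 3-4: Δb = 1.8 m, d̄ = (0.33+0.00)/2 = 0.165, v̄ = (0.265+0.000)/2 = 0.1325 → q = 1.8×0.165×0.1325 = 0.03935 m³/s
Q = Σ q = 1.583 m³/s

1.58 m³/s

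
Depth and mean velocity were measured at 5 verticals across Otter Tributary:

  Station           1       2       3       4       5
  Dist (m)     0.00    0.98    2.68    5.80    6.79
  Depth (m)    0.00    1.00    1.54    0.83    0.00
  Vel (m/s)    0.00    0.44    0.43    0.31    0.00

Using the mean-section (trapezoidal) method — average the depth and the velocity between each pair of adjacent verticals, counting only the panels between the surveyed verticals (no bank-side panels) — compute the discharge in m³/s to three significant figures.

Panel 1-2: Δb = 0.98 m, d̄ = (0.00+1.00)/2 = 0.5, v̄ = (0.00+0.44)/2 = 0.22 → q = 0.98×0.5×0.22 = 0.1078 m³/s
Panel 2-3: Δb = 1.7 m, d̄ = (1.00+1.54)/2 = 1.27, v̄ = (0.44+0.43)/2 = 0.435 → q = 1.7×1.27×0.435 = 0.9392 m³/s
Panel 3-4: Δb = 3.12 m, d̄ = (1.54+0.83)/2 = 1.185, v̄ = (0.43+0.31)/2 = 0.37 → q = 3.12×1.185×0.37 = 1.368 m³/s
Panel 4-5: Δb = 0.99 m, d̄ = (0.83+0.00)/2 = 0.415, v̄ = (0.31+0.00)/2 = 0.155 → q = 0.99×0.415×0.155 = 0.06368 m³/s
Q = Σ q = 2.479 m³/s

2.48 m³/s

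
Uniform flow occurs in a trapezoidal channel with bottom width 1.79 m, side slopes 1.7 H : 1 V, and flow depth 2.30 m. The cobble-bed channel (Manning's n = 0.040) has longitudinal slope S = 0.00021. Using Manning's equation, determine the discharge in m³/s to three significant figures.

5.38 m³/s

A = (b + z·y)·y = (1.79 + 1.7×2.30)×2.30 = 13.11 m²
P = b + 2y√(1+z²) = 1.79 + 2×2.30×√(1+1.7²) = 10.86 m
R = A/P = 13.11/10.86 = 1.207 m
Q = (1/n)·A·R^(2/3)·S^(1/2) = (1/0.040) × 13.11 × 1.207^(2/3) × 0.00021^(1/2) = 5.384 m³/s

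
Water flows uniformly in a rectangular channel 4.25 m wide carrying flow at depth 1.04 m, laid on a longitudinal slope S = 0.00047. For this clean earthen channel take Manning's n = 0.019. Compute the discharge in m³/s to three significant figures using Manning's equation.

A = b·y = 4.25 × 1.04 = 4.420 m²
P = b + 2y = 4.25 + 2×1.04 = 6.330 m
R = A/P = 4.420/6.330 = 0.6983 m
Q = (1/n)·A·R^(2/3)·S^(1/2) = (1/0.019) × 4.420 × 0.6983^(2/3) × 0.00047^(1/2) = 3.969 m³/s

3.97 m³/s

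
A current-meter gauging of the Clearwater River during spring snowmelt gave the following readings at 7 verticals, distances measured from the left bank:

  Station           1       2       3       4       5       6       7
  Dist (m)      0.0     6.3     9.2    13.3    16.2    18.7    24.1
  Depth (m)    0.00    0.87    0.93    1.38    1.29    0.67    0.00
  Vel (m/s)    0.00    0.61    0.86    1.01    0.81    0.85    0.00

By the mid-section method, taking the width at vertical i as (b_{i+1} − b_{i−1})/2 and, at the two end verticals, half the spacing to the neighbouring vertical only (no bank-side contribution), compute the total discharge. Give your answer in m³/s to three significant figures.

15.2 m³/s

w_2 = (9.2 − 0.0)/2 = 4.6 m; q_2 = 0.61 × 0.87 × 4.6 = 2.441 m³/s
w_3 = (13.3 − 6.3)/2 = 3.5 m; q_3 = 0.86 × 0.93 × 3.5 = 2.799 m³/s
w_4 = (16.2 − 9.2)/2 = 3.5 m; q_4 = 1.01 × 1.38 × 3.5 = 4.878 m³/s
w_5 = (18.7 − 13.3)/2 = 2.7 m; q_5 = 0.81 × 1.29 × 2.7 = 2.821 m³/s
w_6 = (24.1 − 16.2)/2 = 3.95 m; q_6 = 0.85 × 0.67 × 3.95 = 2.250 m³/s
Stations 1, 7 contribute zero (depth or velocity is 0).
Q = Σ qᵢ = 15.19 m³/s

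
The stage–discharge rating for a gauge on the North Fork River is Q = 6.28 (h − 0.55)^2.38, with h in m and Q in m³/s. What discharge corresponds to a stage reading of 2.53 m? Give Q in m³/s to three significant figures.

Q = 6.28 × (2.53 − 0.55)^2.38 = 6.28 × 1.98^2.38 = 31.92 m³/s

31.9 m³/s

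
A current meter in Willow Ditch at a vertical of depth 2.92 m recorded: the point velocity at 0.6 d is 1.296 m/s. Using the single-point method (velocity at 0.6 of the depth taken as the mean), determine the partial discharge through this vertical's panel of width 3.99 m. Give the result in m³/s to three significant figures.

15.1 m³/s

v̄ = v₀.₆ = 1.296 m/s
q = v̄ × d × w = 1.296 × 2.92 × 3.99 = 15.10 m³/s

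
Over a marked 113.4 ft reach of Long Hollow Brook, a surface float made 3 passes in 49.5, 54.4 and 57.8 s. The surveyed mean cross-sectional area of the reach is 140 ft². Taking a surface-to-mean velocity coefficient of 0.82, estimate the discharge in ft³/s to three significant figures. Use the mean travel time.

242 ft³/s

t̄ = (49.5 + 54.4 + 57.8) / 3 = 53.9 s
v_surface = L / t̄ = 113.4 / 53.9 = 2.104 ft/s
v_mean = 0.82 × 2.104 = 1.725 ft/s
Q = A × v_mean = 140 × 1.725 = 241.5 ft³/s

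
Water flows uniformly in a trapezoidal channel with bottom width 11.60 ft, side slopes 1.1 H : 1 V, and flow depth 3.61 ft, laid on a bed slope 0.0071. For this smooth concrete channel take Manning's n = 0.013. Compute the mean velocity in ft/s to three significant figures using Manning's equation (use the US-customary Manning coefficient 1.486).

A = (b + z·y)·y = (11.60 + 1.1×3.61)×3.61 = 56.21 ft²
P = b + 2y√(1+z²) = 11.60 + 2×3.61×√(1+1.1²) = 22.33 ft
R = A/P = 56.21/22.33 = 2.517 ft
Q = (1.486/n)·A·R^(2/3)·S^(1/2) = (1.486/0.013) × 56.21 × 2.517^(2/3) × 0.0071^(1/2) = 1002 ft³/s
V = Q/A = 1002/56.21 = 17.82 ft/s

17.8 ft/s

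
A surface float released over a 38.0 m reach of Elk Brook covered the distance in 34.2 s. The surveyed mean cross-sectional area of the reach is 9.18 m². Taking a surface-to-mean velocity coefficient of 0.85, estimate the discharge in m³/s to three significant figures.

8.67 m³/s

v_surface = L / t̄ = 38.0 / 34.2 = 1.111 m/s
v_mean = 0.85 × 1.111 = 0.9444 m/s
Q = A × v_mean = 9.18 × 0.9444 = 8.670 m³/s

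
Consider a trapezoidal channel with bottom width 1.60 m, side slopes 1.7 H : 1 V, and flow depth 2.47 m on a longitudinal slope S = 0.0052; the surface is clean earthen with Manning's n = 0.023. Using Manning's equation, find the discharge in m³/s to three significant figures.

A = (b + z·y)·y = (1.60 + 1.7×2.47)×2.47 = 14.32 m²
P = b + 2y√(1+z²) = 1.60 + 2×2.47×√(1+1.7²) = 11.34 m
R = A/P = 14.32/11.34 = 1.263 m
Q = (1/n)·A·R^(2/3)·S^(1/2) = (1/0.023) × 14.32 × 1.263^(2/3) × 0.0052^(1/2) = 52.46 m³/s

52.5 m³/s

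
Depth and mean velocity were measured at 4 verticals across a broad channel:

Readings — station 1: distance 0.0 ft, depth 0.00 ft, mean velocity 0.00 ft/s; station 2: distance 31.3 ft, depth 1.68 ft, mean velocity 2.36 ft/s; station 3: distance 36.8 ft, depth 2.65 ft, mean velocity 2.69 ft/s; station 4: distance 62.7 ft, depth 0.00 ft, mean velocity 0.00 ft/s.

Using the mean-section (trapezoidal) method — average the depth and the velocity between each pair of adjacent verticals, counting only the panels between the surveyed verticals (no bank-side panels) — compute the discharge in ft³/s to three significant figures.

Panel 1-2: Δb = 31.3 ft, d̄ = (0.00+1.68)/2 = 0.84, v̄ = (0.00+2.36)/2 = 1.18 → q = 31.3×0.84×1.18 = 31.02 ft³/s
Panel 2-3: Δb = 5.5 ft, d̄ = (1.68+2.65)/2 = 2.165, v̄ = (2.36+2.69)/2 = 2.525 → q = 5.5×2.165×2.525 = 30.07 ft³/s
Panel 3-4: Δb = 25.9 ft, d̄ = (2.65+0.00)/2 = 1.325, v̄ = (2.69+0.00)/2 = 1.345 → q = 25.9×1.325×1.345 = 46.16 ft³/s
Q = Σ q = 107.2 ft³/s

107 ft³/s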